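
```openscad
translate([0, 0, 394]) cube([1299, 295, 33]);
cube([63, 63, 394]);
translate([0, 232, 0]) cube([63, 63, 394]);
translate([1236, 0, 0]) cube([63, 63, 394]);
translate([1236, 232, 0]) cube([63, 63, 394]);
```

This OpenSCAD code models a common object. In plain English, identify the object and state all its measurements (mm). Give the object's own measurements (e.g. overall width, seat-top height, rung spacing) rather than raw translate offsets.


A bench: a 1299×295 mm seat slab, 33 mm thick, top at z = 427 mm, on four 63×63 mm square legs flush with the seat corners and standing on z = 0.


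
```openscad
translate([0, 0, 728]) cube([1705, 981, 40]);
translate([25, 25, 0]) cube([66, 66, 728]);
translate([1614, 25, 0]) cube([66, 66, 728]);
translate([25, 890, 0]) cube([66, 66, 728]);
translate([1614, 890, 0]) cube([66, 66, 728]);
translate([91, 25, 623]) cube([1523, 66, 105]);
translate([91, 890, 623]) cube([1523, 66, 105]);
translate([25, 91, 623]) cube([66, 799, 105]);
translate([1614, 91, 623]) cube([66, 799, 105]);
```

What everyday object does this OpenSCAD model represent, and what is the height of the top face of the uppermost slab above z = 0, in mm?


A table. The table height is 768 mm.

A 1705×981×40 slab sits at z = 728 on four 66 mm square posts — a table. The top surface is at 728 + 40 = 768 mm.


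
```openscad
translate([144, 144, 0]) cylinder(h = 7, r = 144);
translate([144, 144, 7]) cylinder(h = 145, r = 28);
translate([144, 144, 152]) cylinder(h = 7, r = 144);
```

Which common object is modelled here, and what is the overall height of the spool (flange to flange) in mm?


A spool. The overall height is 159 mm.

Three coaxial cylinders, large–small–large — a spool. Two 7 mm flanges and a 145 mm core give 7 + 145 + 7 = 159 mm.


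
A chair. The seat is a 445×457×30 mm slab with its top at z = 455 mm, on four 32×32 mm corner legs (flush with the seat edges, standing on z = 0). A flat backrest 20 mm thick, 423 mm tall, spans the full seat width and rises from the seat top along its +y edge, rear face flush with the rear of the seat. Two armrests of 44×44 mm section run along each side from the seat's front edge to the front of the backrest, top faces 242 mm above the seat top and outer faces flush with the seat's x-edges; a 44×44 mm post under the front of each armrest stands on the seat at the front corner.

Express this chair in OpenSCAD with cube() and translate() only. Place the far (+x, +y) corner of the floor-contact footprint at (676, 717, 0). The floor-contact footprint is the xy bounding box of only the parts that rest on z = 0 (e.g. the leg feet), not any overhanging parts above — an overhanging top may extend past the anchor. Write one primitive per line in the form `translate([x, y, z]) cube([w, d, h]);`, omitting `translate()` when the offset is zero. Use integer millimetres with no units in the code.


// leg_h = 455 - 30 = 425
// arm post h = 242 - 44 = 198
translate([231, 260, 425]) cube([445, 457, 30]);
translate([231, 260, 0]) cube([32, 32, 425]);
translate([644, 260, 0]) cube([32, 32, 425]);
translate([231, 685, 0]) cube([32, 32, 425]);
translate([644, 685, 0]) cube([32, 32, 425]);
translate([231, 697, 455]) cube([445, 20, 423]);
translate([231, 260, 653]) cube([44, 437, 44]);
translate([632, 260, 653]) cube([44, 437, 44]);
translate([231, 260, 455]) cube([44, 44, 198]);
translate([632, 260, 455]) cube([44, 44, 198]);


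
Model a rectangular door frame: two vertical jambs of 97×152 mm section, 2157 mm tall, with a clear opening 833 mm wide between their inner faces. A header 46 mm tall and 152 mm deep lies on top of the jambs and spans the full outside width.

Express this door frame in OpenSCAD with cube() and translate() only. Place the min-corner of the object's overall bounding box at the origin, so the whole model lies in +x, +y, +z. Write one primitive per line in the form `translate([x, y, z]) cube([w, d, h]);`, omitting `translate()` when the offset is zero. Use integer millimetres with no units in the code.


cube([97, 152, 2157]);
translate([930, 0, 0]) cube([97, 152, 2157]);
translate([0, 0, 2157]) cube([1027, 152, 46]);


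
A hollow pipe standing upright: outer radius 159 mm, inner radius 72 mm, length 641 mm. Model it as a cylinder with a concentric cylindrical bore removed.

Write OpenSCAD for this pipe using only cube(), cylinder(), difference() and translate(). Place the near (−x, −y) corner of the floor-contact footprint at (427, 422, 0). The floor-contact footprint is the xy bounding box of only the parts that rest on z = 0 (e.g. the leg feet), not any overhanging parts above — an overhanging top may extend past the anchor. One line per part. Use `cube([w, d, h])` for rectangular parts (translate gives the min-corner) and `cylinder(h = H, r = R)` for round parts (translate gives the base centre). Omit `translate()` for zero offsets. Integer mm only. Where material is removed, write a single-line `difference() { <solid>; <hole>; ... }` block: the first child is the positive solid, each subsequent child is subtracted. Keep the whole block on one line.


difference() { translate([586, 581, 0]) cylinder(h = 641, r = 159); translate([586, 581, 0]) cylinder(h = 641, r = 72); }


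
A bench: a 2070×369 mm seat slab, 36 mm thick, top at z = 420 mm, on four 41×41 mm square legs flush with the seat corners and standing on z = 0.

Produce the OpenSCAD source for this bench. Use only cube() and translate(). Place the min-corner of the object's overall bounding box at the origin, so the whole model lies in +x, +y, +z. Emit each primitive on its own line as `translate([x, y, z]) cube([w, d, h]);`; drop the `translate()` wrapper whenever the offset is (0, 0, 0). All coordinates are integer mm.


translate([0, 0, 384]) cube([2070, 369, 36]);
cube([41, 41, 384]);
translate([0, 328, 0]) cube([41, 41, 384]);
translate([2029, 0, 0]) cube([41, 41, 384]);
translate([2029, 328, 0]) cube([41, 41, 384]);


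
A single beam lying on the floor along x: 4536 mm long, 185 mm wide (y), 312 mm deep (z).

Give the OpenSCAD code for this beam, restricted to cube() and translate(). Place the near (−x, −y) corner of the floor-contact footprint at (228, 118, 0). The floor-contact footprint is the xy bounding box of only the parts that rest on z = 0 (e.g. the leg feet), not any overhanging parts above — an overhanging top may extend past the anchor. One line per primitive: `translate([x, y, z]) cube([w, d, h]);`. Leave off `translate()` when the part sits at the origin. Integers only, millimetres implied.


translate([228, 118, 0]) cube([4536, 185, 312]);


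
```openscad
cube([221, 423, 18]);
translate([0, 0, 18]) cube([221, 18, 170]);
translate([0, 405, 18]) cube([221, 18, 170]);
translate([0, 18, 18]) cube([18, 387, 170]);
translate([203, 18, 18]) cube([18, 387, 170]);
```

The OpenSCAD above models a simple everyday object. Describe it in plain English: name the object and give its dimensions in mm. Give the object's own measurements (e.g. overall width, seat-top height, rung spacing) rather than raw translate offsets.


An open-topped rectangular box: outside dimensions 221×423×188 mm, with a uniform wall and base thickness of 18 mm. The base is a full 221×423 slab on the floor; four walls sit on top of the base. The front and back walls (the −y and +y sides) span the full width; the two side walls fit between them.


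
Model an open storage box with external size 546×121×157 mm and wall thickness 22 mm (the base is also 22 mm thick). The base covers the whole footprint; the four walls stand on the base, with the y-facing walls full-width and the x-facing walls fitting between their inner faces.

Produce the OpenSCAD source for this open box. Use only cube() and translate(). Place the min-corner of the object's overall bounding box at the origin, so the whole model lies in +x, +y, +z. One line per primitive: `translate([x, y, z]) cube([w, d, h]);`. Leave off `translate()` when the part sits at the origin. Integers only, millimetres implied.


cube([546, 121, 22]);
translate([0, 0, 22]) cube([546, 22, 135]);
translate([0, 99, 22]) cube([546, 22, 135]);
translate([0, 22, 22]) cube([22, 77, 135]);
translate([524, 22, 22]) cube([22, 77, 135]);


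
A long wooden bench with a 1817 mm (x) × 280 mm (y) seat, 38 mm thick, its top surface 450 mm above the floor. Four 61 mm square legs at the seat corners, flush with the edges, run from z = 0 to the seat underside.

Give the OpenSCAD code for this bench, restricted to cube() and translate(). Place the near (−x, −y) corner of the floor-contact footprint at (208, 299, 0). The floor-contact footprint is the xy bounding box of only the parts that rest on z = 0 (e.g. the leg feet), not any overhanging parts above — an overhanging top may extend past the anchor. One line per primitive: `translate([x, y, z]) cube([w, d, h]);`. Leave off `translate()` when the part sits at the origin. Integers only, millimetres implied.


translate([208, 299, 412]) cube([1817, 280, 38]);
translate([208, 299, 0]) cube([61, 61, 412]);
translate([208, 518, 0]) cube([61, 61, 412]);
translate([1964, 299, 0]) cube([61, 61, 412]);
translate([1964, 518, 0]) cube([61, 61, 412]);


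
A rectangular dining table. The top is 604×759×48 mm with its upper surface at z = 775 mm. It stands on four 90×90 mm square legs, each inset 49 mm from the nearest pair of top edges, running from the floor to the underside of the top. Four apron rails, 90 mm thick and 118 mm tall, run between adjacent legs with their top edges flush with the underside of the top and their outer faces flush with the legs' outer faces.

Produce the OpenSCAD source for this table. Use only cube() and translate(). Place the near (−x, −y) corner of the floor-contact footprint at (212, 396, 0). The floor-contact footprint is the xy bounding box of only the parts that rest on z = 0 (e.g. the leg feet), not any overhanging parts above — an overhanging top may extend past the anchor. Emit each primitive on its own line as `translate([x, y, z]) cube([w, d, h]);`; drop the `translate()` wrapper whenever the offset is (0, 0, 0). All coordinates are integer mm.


translate([163, 347, 727]) cube([604, 759, 48]);
translate([212, 396, 0]) cube([90, 90, 727]);
translate([628, 396, 0]) cube([90, 90, 727]);
translate([212, 967, 0]) cube([90, 90, 727]);
translate([628, 967, 0]) cube([90, 90, 727]);
translate([302, 396, 609]) cube([326, 90, 118]);
translate([302, 967, 609]) cube([326, 90, 118]);
translate([212, 486, 609]) cube([90, 481, 118]);
translate([628, 486, 609]) cube([90, 481, 118]);


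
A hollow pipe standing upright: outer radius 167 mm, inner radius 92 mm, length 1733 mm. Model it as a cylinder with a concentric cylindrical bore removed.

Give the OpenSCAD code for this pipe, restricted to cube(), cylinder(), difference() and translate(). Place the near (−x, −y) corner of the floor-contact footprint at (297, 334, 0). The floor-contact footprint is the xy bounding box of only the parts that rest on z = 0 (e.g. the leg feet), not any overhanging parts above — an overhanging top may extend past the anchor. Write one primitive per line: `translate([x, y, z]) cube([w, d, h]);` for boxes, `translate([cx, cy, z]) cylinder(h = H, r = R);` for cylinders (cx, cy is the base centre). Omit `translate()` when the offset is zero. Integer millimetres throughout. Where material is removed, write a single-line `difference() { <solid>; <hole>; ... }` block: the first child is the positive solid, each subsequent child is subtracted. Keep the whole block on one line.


difference() { translate([464, 501, 0]) cylinder(h = 1733, r = 167); translate([464, 501, 0]) cylinder(h = 1733, r = 92); }


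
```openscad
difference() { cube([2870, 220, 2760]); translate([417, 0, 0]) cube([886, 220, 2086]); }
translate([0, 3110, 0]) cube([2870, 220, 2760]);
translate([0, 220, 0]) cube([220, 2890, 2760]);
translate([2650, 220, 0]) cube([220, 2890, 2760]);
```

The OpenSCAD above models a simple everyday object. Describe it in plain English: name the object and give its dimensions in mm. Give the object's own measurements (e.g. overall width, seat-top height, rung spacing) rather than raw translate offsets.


A single room: four walls, each 2760 mm tall and 220 mm thick, enclosing an outside footprint 2870×3330 mm (x × y), no floor or roof. The front and back walls (−y and +y sides) run the full x-width; the side walls fit between their inner faces. A door opening 886 mm wide and 2086 mm tall is cut through the front wall from the floor up, its −x edge 417 mm from the wall's −x end.


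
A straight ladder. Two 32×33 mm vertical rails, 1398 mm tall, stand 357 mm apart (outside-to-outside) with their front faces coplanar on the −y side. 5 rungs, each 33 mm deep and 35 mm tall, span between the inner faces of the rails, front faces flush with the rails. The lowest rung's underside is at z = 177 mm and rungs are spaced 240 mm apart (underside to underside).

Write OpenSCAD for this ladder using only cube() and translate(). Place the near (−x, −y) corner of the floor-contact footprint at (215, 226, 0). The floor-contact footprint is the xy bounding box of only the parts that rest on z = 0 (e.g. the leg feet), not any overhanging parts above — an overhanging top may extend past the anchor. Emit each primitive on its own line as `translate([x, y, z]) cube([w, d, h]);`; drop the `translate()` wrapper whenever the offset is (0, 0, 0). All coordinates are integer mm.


translate([215, 226, 0]) cube([32, 33, 1398]);
translate([540, 226, 0]) cube([32, 33, 1398]);
translate([247, 226, 177]) cube([293, 33, 35]);
translate([247, 226, 417]) cube([293, 33, 35]);
translate([247, 226, 657]) cube([293, 33, 35]);
translate([247, 226, 897]) cube([293, 33, 35]);
translate([247, 226, 1137]) cube([293, 33, 35]);


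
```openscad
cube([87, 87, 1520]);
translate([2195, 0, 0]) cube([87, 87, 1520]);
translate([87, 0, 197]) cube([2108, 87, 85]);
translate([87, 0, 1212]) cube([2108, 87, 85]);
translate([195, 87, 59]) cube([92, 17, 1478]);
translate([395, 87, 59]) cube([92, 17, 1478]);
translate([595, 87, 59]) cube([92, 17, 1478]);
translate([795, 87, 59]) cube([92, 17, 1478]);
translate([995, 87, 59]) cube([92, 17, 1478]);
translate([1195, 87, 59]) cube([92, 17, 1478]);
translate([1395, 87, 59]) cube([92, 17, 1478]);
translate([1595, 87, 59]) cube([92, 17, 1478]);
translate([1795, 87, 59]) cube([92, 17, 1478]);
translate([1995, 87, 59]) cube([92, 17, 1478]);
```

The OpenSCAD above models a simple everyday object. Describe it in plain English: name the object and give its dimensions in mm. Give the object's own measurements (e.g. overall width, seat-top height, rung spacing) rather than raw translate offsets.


A fence section. Two 87×87 mm posts, 1520 mm tall, stand on the floor with a clear span of 2108 mm between their inner faces. Two horizontal rails of 87×85 mm section span the gap between the posts with their undersides at z = 197 mm and z = 1212 mm, flush with the posts' −y face. 10 pickets, each 92 mm wide, 17 mm thick and 1478 mm tall, are fixed to the +y face of the rails with their bottoms at z = 59 mm, spaced across the span with a 108 mm gap after the −x post and between neighbouring pickets and before the +x post.


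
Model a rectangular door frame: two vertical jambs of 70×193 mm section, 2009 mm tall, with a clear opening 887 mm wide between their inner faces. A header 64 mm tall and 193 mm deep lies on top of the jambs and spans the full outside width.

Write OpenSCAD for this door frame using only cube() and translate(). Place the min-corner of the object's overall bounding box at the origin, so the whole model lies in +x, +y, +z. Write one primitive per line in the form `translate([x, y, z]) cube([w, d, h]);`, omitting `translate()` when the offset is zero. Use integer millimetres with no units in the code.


cube([70, 193, 2009]);
translate([957, 0, 0]) cube([70, 193, 2009]);
translate([0, 0, 2009]) cube([1027, 193, 64]);


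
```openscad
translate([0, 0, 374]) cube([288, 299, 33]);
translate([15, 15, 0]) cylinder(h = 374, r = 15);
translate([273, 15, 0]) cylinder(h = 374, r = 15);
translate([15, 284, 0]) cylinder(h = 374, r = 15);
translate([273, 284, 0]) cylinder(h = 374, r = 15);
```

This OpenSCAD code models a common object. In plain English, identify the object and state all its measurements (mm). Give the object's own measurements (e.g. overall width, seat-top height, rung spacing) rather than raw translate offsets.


A four-legged stool. The seat is a 288×299×33 mm slab whose top surface is at z = 407 mm; four round legs, each 30 mm in diameter, run from the floor (z = 0) to the underside of the seat, each leg's axis is inset half a diameter from the nearest pair of seat edges (so the leg's bounding box is flush with the corner).


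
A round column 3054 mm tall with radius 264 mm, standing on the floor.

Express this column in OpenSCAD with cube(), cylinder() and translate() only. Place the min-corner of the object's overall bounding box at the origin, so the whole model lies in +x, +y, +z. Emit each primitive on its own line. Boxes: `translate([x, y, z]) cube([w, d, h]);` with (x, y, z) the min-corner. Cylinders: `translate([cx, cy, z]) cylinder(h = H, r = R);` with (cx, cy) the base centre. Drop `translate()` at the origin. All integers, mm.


translate([264, 264, 0]) cylinder(h = 3054, r = 264);


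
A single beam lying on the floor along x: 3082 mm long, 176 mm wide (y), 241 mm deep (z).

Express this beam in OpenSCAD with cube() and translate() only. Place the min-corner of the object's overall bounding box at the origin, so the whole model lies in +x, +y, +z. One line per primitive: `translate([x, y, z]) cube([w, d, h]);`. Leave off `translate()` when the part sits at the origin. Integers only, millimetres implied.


cube([3082, 176, 241]);


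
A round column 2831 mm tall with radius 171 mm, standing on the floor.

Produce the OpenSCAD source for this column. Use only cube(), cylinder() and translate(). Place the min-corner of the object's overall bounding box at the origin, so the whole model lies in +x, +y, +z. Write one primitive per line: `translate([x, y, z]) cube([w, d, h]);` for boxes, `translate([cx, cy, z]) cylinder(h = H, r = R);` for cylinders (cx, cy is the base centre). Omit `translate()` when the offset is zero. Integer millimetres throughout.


translate([171, 171, 0]) cylinder(h = 2831, r = 171);


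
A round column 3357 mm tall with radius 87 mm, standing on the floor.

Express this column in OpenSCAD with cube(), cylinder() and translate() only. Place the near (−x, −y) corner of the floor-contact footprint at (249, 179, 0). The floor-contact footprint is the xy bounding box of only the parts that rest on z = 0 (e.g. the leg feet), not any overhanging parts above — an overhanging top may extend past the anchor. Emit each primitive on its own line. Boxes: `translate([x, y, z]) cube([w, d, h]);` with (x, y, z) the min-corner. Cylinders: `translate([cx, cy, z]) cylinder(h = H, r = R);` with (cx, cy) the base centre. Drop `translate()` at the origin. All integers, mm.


translate([336, 266, 0]) cylinder(h = 3357, r = 87);


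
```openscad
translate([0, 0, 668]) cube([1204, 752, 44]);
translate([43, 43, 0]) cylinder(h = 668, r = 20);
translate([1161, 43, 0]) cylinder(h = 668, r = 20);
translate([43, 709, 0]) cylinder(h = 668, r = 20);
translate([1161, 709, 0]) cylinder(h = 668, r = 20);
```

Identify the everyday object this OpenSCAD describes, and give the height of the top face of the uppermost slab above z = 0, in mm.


A table. The table height is 712 mm.

A 1204×752×44 slab sits at z = 668 on four Ø40 mm round legs — a table. The top surface is at 668 + 44 = 712 mm.


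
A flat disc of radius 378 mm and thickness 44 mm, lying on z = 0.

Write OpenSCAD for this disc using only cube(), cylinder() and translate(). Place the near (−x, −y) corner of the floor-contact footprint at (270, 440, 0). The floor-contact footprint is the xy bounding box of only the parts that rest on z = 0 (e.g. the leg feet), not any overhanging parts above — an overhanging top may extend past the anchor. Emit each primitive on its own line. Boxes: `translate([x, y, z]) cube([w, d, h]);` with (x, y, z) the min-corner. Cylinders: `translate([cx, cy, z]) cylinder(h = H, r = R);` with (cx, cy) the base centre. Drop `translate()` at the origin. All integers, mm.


translate([648, 818, 0]) cylinder(h = 44, r = 378);


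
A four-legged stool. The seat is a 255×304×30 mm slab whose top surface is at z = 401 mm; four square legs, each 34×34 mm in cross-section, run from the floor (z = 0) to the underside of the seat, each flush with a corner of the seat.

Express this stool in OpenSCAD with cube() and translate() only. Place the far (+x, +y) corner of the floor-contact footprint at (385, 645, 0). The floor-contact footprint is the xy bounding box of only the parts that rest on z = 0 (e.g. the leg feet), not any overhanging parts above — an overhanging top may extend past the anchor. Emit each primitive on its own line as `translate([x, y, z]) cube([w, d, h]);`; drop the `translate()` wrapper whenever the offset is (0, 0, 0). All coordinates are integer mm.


translate([130, 341, 371]) cube([255, 304, 30]);
translate([130, 341, 0]) cube([34, 34, 371]);
translate([351, 341, 0]) cube([34, 34, 371]);
translate([130, 611, 0]) cube([34, 34, 371]);
translate([351, 611, 0]) cube([34, 34, 371]);


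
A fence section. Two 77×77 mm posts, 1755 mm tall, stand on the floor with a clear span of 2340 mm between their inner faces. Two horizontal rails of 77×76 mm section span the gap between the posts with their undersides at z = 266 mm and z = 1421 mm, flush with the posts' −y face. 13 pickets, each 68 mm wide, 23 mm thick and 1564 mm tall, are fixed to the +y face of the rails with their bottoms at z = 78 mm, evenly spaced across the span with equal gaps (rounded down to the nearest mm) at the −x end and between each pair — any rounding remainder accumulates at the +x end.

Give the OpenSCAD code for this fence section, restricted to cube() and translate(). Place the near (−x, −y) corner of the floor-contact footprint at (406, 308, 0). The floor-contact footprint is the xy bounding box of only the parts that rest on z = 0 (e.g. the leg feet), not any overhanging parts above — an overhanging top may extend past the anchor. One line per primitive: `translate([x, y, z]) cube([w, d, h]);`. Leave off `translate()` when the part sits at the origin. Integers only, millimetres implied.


translate([406, 308, 0]) cube([77, 77, 1755]);
translate([2823, 308, 0]) cube([77, 77, 1755]);
translate([483, 308, 266]) cube([2340, 77, 76]);
translate([483, 308, 1421]) cube([2340, 77, 76]);
translate([587, 385, 78]) cube([68, 23, 1564]);
translate([759, 385, 78]) cube([68, 23, 1564]);
translate([931, 385, 78]) cube([68, 23, 1564]);
translate([1103, 385, 78]) cube([68, 23, 1564]);
translate([1275, 385, 78]) cube([68, 23, 1564]);
translate([1447, 385, 78]) cube([68, 23, 1564]);
translate([1619, 385, 78]) cube([68, 23, 1564]);
translate([1791, 385, 78]) cube([68, 23, 1564]);
translate([1963, 385, 78]) cube([68, 23, 1564]);
translate([2135, 385, 78]) cube([68, 23, 1564]);
translate([2307, 385, 78]) cube([68, 23, 1564]);
translate([2479, 385, 78]) cube([68, 23, 1564]);
translate([2651, 385, 78]) cube([68, 23, 1564]);


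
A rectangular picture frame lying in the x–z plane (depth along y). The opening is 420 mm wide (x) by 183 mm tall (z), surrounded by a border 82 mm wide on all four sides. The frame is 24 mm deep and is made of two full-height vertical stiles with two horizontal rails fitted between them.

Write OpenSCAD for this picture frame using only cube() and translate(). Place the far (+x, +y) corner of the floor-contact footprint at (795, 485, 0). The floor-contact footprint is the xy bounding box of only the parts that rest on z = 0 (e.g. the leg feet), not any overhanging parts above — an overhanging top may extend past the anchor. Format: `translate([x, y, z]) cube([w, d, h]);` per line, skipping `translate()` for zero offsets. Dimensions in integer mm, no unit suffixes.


translate([211, 461, 0]) cube([82, 24, 347]);
translate([713, 461, 0]) cube([82, 24, 347]);
translate([293, 461, 0]) cube([420, 24, 82]);
translate([293, 461, 265]) cube([420, 24, 82]);


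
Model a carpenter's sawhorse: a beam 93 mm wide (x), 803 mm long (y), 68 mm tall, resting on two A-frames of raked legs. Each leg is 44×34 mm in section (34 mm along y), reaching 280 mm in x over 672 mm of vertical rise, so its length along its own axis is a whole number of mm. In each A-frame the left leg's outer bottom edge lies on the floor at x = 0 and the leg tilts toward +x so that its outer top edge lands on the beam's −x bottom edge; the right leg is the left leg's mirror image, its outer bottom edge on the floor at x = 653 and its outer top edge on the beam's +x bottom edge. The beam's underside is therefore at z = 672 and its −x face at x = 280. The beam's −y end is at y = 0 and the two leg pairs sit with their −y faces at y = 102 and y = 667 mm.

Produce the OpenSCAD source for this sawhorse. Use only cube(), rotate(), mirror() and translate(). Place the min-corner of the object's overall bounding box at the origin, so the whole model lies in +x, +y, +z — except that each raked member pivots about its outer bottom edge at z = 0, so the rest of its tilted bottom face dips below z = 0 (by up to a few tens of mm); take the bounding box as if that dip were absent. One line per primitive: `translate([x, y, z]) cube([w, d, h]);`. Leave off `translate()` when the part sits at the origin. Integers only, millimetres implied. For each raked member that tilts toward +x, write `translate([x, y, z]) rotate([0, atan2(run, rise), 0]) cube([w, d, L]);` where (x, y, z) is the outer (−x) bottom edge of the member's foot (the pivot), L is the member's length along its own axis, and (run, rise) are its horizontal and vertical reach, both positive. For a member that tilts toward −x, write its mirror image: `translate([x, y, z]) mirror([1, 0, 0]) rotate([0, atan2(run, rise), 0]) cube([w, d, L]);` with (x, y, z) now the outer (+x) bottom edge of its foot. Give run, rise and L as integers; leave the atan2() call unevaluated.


translate([280, 0, 672]) cube([93, 803, 68]);
translate([0, 102, 0]) rotate([0, atan2(280, 672), 0]) cube([44, 34, 728]);
translate([653, 102, 0]) mirror([1, 0, 0]) rotate([0, atan2(280, 672), 0]) cube([44, 34, 728]);
translate([0, 667, 0]) rotate([0, atan2(280, 672), 0]) cube([44, 34, 728]);
translate([653, 667, 0]) mirror([1, 0, 0]) rotate([0, atan2(280, 672), 0]) cube([44, 34, 728]);


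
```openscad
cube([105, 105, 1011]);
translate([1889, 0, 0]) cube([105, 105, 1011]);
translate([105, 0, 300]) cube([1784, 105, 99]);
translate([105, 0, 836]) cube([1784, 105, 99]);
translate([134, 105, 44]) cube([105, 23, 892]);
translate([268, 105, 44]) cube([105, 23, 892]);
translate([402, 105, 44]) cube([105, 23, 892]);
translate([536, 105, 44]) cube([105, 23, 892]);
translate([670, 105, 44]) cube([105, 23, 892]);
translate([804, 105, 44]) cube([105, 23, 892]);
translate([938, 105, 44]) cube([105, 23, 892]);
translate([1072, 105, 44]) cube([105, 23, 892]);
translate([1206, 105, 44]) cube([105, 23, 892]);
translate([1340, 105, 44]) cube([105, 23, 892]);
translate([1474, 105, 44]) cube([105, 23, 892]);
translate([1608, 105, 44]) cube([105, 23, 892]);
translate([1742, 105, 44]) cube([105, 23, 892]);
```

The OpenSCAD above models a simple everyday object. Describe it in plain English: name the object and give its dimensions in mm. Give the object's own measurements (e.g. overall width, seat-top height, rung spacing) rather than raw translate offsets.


A fence section. Two 105×105 mm posts, 1011 mm tall, stand on the floor with a clear span of 1784 mm between their inner faces. Two horizontal rails of 105×99 mm section span the gap between the posts with their undersides at z = 300 mm and z = 836 mm, flush with the posts' −y face. 13 pickets, each 105 mm wide, 23 mm thick and 892 mm tall, are fixed to the +y face of the rails with their bottoms at z = 44 mm, spaced across the span with a 29 mm gap after the −x post and between neighbouring pickets, with 42 mm left before the +x post.


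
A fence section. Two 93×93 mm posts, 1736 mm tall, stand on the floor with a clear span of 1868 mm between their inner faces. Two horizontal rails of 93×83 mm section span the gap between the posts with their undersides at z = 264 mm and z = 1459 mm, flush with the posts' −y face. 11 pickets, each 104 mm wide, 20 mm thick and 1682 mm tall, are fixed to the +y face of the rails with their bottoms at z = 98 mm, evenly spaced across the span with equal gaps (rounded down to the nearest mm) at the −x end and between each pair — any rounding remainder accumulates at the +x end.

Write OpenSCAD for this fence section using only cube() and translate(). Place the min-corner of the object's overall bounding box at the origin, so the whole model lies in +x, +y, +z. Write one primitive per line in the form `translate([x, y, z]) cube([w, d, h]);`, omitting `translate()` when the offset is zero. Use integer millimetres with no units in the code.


cube([93, 93, 1736]);
translate([1961, 0, 0]) cube([93, 93, 1736]);
translate([93, 0, 264]) cube([1868, 93, 83]);
translate([93, 0, 1459]) cube([1868, 93, 83]);
translate([153, 93, 98]) cube([104, 20, 1682]);
translate([317, 93, 98]) cube([104, 20, 1682]);
translate([481, 93, 98]) cube([104, 20, 1682]);
translate([645, 93, 98]) cube([104, 20, 1682]);
translate([809, 93, 98]) cube([104, 20, 1682]);
translate([973, 93, 98]) cube([104, 20, 1682]);
translate([1137, 93, 98]) cube([104, 20, 1682]);
translate([1301, 93, 98]) cube([104, 20, 1682]);
translate([1465, 93, 98]) cube([104, 20, 1682]);
translate([1629, 93, 98]) cube([104, 20, 1682]);
translate([1793, 93, 98]) cube([104, 20, 1682]);


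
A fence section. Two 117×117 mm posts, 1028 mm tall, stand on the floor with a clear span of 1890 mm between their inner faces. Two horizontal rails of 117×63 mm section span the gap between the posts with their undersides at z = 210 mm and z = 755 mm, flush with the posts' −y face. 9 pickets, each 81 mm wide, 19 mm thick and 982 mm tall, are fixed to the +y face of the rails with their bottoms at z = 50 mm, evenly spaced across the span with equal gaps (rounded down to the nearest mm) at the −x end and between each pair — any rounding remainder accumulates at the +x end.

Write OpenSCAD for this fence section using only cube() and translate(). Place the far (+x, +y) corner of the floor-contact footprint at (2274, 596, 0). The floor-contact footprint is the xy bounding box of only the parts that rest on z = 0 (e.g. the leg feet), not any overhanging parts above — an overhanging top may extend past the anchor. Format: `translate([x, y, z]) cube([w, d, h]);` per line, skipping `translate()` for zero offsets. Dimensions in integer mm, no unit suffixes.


translate([150, 479, 0]) cube([117, 117, 1028]);
translate([2157, 479, 0]) cube([117, 117, 1028]);
translate([267, 479, 210]) cube([1890, 117, 63]);
translate([267, 479, 755]) cube([1890, 117, 63]);
translate([383, 596, 50]) cube([81, 19, 982]);
translate([580, 596, 50]) cube([81, 19, 982]);
translate([777, 596, 50]) cube([81, 19, 982]);
translate([974, 596, 50]) cube([81, 19, 982]);
translate([1171, 596, 50]) cube([81, 19, 982]);
translate([1368, 596, 50]) cube([81, 19, 982]);
translate([1565, 596, 50]) cube([81, 19, 982]);
translate([1762, 596, 50]) cube([81, 19, 982]);
translate([1959, 596, 50]) cube([81, 19, 982]);


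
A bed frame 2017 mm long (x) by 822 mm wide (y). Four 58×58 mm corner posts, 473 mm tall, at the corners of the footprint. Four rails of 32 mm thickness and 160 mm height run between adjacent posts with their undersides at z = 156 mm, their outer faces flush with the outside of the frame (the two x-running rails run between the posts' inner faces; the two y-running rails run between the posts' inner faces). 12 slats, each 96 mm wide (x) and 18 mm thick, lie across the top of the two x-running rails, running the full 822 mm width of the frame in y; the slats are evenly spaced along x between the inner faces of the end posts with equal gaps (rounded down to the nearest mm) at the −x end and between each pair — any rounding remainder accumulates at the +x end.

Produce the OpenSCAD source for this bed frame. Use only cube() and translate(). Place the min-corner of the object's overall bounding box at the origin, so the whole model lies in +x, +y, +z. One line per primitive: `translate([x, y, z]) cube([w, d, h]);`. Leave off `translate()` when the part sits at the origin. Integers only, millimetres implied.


cube([58, 58, 473]);
translate([0, 764, 0]) cube([58, 58, 473]);
translate([1959, 0, 0]) cube([58, 58, 473]);
translate([1959, 764, 0]) cube([58, 58, 473]);
translate([58, 0, 156]) cube([1901, 32, 160]);
translate([58, 790, 156]) cube([1901, 32, 160]);
translate([0, 58, 156]) cube([32, 706, 160]);
translate([1985, 58, 156]) cube([32, 706, 160]);
translate([115, 0, 316]) cube([96, 822, 18]);
translate([268, 0, 316]) cube([96, 822, 18]);
translate([421, 0, 316]) cube([96, 822, 18]);
translate([574, 0, 316]) cube([96, 822, 18]);
translate([727, 0, 316]) cube([96, 822, 18]);
translate([880, 0, 316]) cube([96, 822, 18]);
translate([1033, 0, 316]) cube([96, 822, 18]);
translate([1186, 0, 316]) cube([96, 822, 18]);
translate([1339, 0, 316]) cube([96, 822, 18]);
translate([1492, 0, 316]) cube([96, 822, 18]);
translate([1645, 0, 316]) cube([96, 822, 18]);
translate([1798, 0, 316]) cube([96, 822, 18]);


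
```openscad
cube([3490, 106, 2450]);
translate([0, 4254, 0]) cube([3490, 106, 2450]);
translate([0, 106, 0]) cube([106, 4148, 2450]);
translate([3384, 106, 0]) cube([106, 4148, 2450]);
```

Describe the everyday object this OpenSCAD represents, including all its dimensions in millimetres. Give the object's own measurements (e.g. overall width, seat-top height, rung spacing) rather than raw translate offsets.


The wall frame of a small rectangular building: four walls, each 2450 mm tall and 106 mm thick, enclosing a footprint 3490 mm (x) by 4360 mm (y) outside-to-outside, with no floor or roof. The front and back walls (the −y and +y sides) span the full width; the two side walls fit between them.


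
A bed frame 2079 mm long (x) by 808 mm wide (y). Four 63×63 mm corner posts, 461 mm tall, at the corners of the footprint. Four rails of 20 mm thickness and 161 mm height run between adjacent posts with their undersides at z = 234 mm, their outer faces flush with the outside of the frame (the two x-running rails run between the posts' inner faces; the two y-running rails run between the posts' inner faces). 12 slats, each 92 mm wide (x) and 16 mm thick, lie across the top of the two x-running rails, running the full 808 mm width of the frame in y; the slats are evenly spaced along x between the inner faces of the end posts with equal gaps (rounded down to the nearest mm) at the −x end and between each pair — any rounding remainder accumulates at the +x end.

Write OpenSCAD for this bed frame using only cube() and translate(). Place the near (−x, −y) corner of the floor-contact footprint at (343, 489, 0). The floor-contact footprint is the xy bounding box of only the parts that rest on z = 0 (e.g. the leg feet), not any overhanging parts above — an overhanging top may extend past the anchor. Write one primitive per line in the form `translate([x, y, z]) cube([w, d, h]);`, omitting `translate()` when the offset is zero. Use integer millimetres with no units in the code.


translate([343, 489, 0]) cube([63, 63, 461]);
translate([343, 1234, 0]) cube([63, 63, 461]);
translate([2359, 489, 0]) cube([63, 63, 461]);
translate([2359, 1234, 0]) cube([63, 63, 461]);
translate([406, 489, 234]) cube([1953, 20, 161]);
translate([406, 1277, 234]) cube([1953, 20, 161]);
translate([343, 552, 234]) cube([20, 682, 161]);
translate([2402, 552, 234]) cube([20, 682, 161]);
translate([471, 489, 395]) cube([92, 808, 16]);
translate([628, 489, 395]) cube([92, 808, 16]);
translate([785, 489, 395]) cube([92, 808, 16]);
translate([942, 489, 395]) cube([92, 808, 16]);
translate([1099, 489, 395]) cube([92, 808, 16]);
translate([1256, 489, 395]) cube([92, 808, 16]);
translate([1413, 489, 395]) cube([92, 808, 16]);
translate([1570, 489, 395]) cube([92, 808, 16]);
translate([1727, 489, 395]) cube([92, 808, 16]);
translate([1884, 489, 395]) cube([92, 808, 16]);
translate([2041, 489, 395]) cube([92, 808, 16]);
translate([2198, 489, 395]) cube([92, 808, 16]);


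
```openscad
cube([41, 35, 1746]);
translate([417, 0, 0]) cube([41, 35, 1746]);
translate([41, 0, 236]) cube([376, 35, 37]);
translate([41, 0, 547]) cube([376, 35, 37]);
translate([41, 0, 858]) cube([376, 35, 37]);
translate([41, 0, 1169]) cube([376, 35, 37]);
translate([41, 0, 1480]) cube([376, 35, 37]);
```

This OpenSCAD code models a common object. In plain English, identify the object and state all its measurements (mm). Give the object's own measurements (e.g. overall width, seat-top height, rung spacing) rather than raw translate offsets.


A straight ladder. Two 41×35 mm vertical rails, 1746 mm tall, stand 458 mm apart (outside-to-outside) with their front faces coplanar on the −y side. 5 rungs, each 35 mm deep and 37 mm tall, span between the inner faces of the rails, front faces flush with the rails. The lowest rung's underside is at z = 236 mm and rungs are spaced 311 mm apart (underside to underside).


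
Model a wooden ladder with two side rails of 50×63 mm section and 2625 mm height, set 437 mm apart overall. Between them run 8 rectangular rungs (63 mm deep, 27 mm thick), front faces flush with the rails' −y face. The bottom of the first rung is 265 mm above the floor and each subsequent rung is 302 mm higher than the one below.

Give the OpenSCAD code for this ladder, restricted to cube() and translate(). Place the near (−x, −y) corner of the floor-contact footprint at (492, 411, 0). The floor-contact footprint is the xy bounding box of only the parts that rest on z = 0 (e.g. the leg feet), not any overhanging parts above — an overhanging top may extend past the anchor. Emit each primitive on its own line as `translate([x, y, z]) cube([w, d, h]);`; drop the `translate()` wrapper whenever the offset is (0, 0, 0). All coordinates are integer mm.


translate([492, 411, 0]) cube([50, 63, 2625]);
translate([879, 411, 0]) cube([50, 63, 2625]);
translate([542, 411, 265]) cube([337, 63, 27]);
translate([542, 411, 567]) cube([337, 63, 27]);
translate([542, 411, 869]) cube([337, 63, 27]);
translate([542, 411, 1171]) cube([337, 63, 27]);
translate([542, 411, 1473]) cube([337, 63, 27]);
translate([542, 411, 1775]) cube([337, 63, 27]);
translate([542, 411, 2077]) cube([337, 63, 27]);
translate([542, 411, 2379]) cube([337, 63, 27]);


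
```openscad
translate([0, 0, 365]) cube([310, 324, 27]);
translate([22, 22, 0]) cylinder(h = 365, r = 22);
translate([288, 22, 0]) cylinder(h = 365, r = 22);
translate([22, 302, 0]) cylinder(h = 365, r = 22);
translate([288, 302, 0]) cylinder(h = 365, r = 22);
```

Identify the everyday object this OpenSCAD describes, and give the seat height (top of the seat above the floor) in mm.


A stool. The seat height is 392 mm.

A 310×324×27 slab at z = 365 on four corner cylinders — a stool. The seat top is 365 + 27 = 392 mm.


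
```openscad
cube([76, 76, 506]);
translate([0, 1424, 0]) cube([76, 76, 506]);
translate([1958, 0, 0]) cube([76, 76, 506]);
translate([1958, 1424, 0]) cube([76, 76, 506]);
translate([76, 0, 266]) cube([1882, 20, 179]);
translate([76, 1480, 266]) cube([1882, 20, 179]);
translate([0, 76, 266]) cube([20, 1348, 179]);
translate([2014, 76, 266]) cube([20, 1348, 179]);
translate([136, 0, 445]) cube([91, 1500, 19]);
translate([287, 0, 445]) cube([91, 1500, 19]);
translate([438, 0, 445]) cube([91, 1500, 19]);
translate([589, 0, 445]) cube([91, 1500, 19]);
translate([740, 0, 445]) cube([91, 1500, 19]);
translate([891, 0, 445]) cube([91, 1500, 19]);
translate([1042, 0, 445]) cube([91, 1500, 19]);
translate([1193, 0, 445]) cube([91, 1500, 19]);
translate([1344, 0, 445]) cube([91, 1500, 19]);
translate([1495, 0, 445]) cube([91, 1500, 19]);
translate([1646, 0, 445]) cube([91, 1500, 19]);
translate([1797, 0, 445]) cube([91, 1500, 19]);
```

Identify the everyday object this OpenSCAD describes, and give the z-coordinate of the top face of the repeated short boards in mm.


A bed frame. The slat-top height is 464 mm.

Four posts, four rails, and a row of slats — a bed frame. Slats sit on the rails at z = 266 + 179 = 445; with slat thickness 19, the top is 464 mm.
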